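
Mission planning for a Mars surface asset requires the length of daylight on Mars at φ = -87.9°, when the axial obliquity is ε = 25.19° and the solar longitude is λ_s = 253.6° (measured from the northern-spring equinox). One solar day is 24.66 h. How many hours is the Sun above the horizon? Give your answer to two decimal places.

24.66 h

Solar declination: sin δ = sin ε · sin λ_s = sin 25.19° × sin 253.6° = -0.40830, so δ = -24.098°.
Sunrise equation: cos H₀ = −tan φ · tan δ = -12.1982 ≤ −1, so the Sun never sets (polar day) and H₀ = π.
Daylight = 2H₀/(2π) × 24.66 h = (3.1416/π) × 24.66 = 24.66 h.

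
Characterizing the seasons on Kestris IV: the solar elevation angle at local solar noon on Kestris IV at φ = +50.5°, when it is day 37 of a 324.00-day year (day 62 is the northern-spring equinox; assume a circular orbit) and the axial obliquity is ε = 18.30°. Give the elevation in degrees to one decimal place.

31.1°

Solar longitude: λ_s = 360° × (37 − 62)/324.00 = -27.778°, i.e. -27.778° + 360° = 332.222°.
sin δ = sin 18.30° × sin 332.222° = -0.14633, so δ = -8.415°.
At local noon the hour angle is zero, so the zenith angle equals |φ − δ| = |+50.5° − (-8.415°)| = 58.915°.
Elevation = 90° − 58.915° = 31.1°.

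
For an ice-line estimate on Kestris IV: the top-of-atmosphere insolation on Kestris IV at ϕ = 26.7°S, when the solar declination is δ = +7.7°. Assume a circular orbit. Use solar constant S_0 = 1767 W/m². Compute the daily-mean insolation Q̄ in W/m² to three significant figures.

Q̄ ≈ 446 W/m²

cos h₀ = −tan(-26.7°) tan(+7.700°) = 0.0680, h₀ = 1.5027 rad.
Bracket: h₀ sin ϕ sin δ + cos ϕ cos δ sin h₀ = 1.5027×-0.44932×0.13399 + 0.89337×0.99098×0.99769 = -0.090469 + 0.883267 = 0.792798.
Q̄ = (S_0/π) × [bracket] = (1767/π) × 0.792798 = 445.9 W/m².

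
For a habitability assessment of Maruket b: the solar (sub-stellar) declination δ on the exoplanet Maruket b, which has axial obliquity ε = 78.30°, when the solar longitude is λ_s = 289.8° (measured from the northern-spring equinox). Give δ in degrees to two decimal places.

sin δ = sin ε · sin λ_s = sin 78.30° × sin 289.8° = -0.921332.
δ = arcsin(-0.921332) = -67.12°.

δ = -67.12°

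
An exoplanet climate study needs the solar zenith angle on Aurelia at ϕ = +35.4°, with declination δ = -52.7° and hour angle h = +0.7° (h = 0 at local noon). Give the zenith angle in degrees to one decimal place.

cos θ_z = sin ϕ sin δ + cos ϕ cos δ cos h = -0.460803 + 0.493921 = 0.033118.
θ_z = arccos(0.033118) = 88.1°.

θ_z = 88.1°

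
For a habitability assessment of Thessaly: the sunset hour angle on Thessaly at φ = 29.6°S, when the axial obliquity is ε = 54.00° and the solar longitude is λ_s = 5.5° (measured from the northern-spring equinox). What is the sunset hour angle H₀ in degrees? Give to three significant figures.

H₀ = 87.5°

Solar declination: sin δ = sin ε · sin λ_s = sin 54.00° × sin 5.5° = 0.07754, so δ = +4.447°.
cos H₀ = −tan φ · tan δ = −tan(-29.6°) × tan(+4.447°) = 0.0442, so H₀ = 1.5266 rad = 87.47°.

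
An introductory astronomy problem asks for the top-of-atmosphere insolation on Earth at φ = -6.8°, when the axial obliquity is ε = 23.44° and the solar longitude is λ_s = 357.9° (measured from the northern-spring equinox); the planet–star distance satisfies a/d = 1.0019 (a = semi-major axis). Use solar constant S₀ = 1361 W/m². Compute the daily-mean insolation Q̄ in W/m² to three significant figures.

Solar declination: sin δ = sin ε · sin λ_s = sin 23.44° × sin 357.9° = -0.01458, so δ = -0.835°.
cos H₀ = −tan(-6.8°) tan(-0.835°) = -0.0017, H₀ = 1.5725 rad.
Bracket: H₀ sin φ sin δ + cos φ cos δ sin H₀ = 1.5725×-0.11840×-0.01458 + 0.99297×0.99989×1.00000 = 0.002715 + 0.992861 = 0.995576.
Inverse-square distance factor (a/d)² = 1.0019² = 1.003804.
Q̄ = (S₀/π) × 1.003804 × [bracket] = (1361/π) × 1.003804 × 0.995576 = 432.9 W/m².

Q̄ ≈ 433 W/m²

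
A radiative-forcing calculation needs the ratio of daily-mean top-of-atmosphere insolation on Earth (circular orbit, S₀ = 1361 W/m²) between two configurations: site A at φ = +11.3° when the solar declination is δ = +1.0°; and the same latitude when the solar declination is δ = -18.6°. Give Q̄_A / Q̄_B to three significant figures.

Q̄_A / Q̄_B ≈ 1.18

— Configuration A (φ=+11.3°):
cos H₀ = −tan(+11.3°) tan(+1.000°) = -0.0035, H₀ = 1.5743 rad.
Bracket: H₀ sin φ sin δ + cos φ cos δ sin H₀ = 1.5743×0.19595×0.01745 + 0.98061×0.99985×0.99999 = 0.005383 + 0.980453 = 0.985836.
Q̄ = (S₀/π) × [bracket] = (1361/π) × 0.985836 = 427.08 W/m².
— Configuration B (φ=+11.3°):
cos H₀ = −tan(+11.3°) tan(-18.600°) = 0.0672, H₀ = 1.5035 rad.
Bracket: H₀ sin φ sin δ + cos φ cos δ sin H₀ = 1.5035×0.19595×-0.31896 + 0.98061×0.94777×0.99774 = -0.093969 + 0.927292 = 0.833323.
Q̄ = (S₀/π) × [bracket] = (1361/π) × 0.833323 = 361.01 W/m².
Ratio Q̄_A / Q̄_B = 427.08 / 361.01 = 1.183.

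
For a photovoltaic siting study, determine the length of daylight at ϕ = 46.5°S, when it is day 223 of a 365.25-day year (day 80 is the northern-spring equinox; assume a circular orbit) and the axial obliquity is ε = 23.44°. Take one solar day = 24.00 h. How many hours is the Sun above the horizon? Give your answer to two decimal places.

9.89 h

Solar longitude: L_s = 360° × (223 − 80)/365.25 = 140.945°.
sin δ = sin 23.44° × sin 140.945° = 0.25064, so δ = +14.515°.
cos h₀ = −tan ϕ · tan δ = −tan(-46.5°) × tan(+14.515°) = 0.2728, so h₀ = 1.2945 rad = 74.17°.
Daylight = 2h₀/(2π) × 24.00 h = (1.2945/π) × 24.00 = 9.89 h.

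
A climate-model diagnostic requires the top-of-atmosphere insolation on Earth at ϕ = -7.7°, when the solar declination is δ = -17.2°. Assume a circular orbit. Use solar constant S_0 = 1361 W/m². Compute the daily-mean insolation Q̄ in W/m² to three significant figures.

cos h₀ = −tan(-7.7°) tan(-17.200°) = -0.0419, h₀ = 1.6127 rad.
Bracket: h₀ sin ϕ sin δ + cos ϕ cos δ sin h₀ = 1.6127×-0.13399×-0.29571 + 0.99098×0.95528×0.99912 = 0.063899 + 0.945830 = 1.009729.
Q̄ = (S_0/π) × [bracket] = (1361/π) × 1.009729 = 437.4 W/m².

Q̄ ≈ 437 W/m²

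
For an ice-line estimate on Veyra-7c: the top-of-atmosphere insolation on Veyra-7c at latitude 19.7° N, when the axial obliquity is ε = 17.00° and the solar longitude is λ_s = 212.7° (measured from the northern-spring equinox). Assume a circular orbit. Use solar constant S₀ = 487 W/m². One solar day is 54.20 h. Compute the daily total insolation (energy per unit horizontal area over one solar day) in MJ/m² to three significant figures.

Solar declination: sin δ = sin ε · sin λ_s = sin 17.00° × sin 212.7° = -0.15795, so δ = -9.088°.
cos H₀ = −tan(+19.7°) tan(-9.088°) = 0.0573, H₀ = 1.5135 rad.
Bracket: H₀ sin φ sin δ + cos φ cos δ sin H₀ = 1.5135×0.33710×-0.15795 + 0.94147×0.98745×0.99836 = -0.080586 + 0.928130 = 0.847544.
Q̄ = (S₀/π) × [bracket] = (487/π) × 0.847544 = 131.38 W/m².
Daily total = Q̄ × 54.20 h × 3600 s/h = 131.38 × 54.20 × 3600 / 10⁶ = 25.63 MJ/m².

25.6 MJ/m²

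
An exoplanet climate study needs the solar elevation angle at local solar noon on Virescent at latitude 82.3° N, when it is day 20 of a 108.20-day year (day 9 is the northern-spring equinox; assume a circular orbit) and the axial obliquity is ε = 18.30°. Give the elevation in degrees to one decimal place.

Solar longitude: L_s = 360° × (20 − 9)/108.20 = 36.599°.
sin δ = sin 18.30° × sin 36.599° = 0.18721, so δ = +10.790°.
At local noon the hour angle is zero, so the zenith angle equals |ϕ − δ| = |+82.3° − (+10.790°)| = 71.510°.
Elevation = 90° − 71.510° = 18.5°.

18.5°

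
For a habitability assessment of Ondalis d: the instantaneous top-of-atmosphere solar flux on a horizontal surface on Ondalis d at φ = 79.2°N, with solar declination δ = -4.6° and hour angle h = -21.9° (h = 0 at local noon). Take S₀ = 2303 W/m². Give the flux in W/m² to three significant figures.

cos θ_z = sin φ sin δ + cos φ cos δ cos h = -0.078778 + 0.173299 = 0.094521.
Flux = S₀ · cos θ_z = 2303 × 0.094521 = 217.7 W/m².

218 W/m²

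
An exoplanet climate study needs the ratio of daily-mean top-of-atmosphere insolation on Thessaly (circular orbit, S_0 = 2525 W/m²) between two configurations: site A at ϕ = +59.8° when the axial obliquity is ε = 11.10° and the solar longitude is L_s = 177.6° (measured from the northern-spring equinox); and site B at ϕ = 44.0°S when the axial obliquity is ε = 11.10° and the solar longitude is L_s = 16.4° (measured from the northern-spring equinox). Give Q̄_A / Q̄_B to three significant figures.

— Configuration A (ϕ=+59.8°):
Solar declination: sin δ = sin ε · sin L_s = sin 11.10° × sin 177.6° = 0.00806, so δ = +0.462°.
cos h₀ = −tan(+59.8°) tan(+0.462°) = -0.0139, h₀ = 1.5846 rad.
Bracket: h₀ sin ϕ sin δ + cos ϕ cos δ sin h₀ = 1.5846×0.86427×0.00806 + 0.50302×0.99997×0.99990 = 0.011038 + 0.502955 = 0.513993.
Q̄ = (S_0/π) × [bracket] = (2525/π) × 0.513993 = 413.11 W/m².
— Configuration B (ϕ=-44.0°):
Solar declination: sin δ = sin ε · sin L_s = sin 11.10° × sin 16.4° = 0.05436, so δ = +3.116°.
cos h₀ = −tan(-44.0°) tan(+3.116°) = 0.0526, h₀ = 1.5182 rad.
Bracket: h₀ sin ϕ sin δ + cos ϕ cos δ sin h₀ = 1.5182×-0.69466×0.05436 + 0.71934×0.99852×0.99862 = -0.057330 + 0.717284 = 0.659954.
Q̄ = (S_0/π) × [bracket] = (2525/π) × 0.659954 = 530.43 W/m².
Ratio Q̄_A / Q̄_B = 413.11 / 530.43 = 0.7788.

Q̄_A / Q̄_B ≈ 0.779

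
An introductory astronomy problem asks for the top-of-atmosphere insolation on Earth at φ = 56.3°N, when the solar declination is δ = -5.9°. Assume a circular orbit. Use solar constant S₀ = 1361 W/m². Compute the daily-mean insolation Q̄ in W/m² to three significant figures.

Q̄ ≈ 184 W/m²

cos H₀ = −tan(+56.3°) tan(-5.900°) = 0.1550, H₀ = 1.4152 rad.
Bracket: H₀ sin φ sin δ + cos φ cos δ sin H₀ = 1.4152×0.83195×-0.10279 + 0.55484×0.99470×0.98792 = -0.121022 + 0.545232 = 0.424210.
Q̄ = (S₀/π) × [bracket] = (1361/π) × 0.424210 = 183.8 W/m².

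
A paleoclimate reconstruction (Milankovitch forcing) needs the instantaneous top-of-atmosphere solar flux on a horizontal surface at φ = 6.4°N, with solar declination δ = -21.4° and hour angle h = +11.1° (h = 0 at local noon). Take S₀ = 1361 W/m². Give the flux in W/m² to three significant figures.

1.18e+03 W/m²

cos θ_z = sin φ sin δ + cos φ cos δ cos h = -0.040672 + 0.907944 = 0.867272.
Flux = S₀ · cos θ_z = 1361 × 0.867272 = 1180 W/m².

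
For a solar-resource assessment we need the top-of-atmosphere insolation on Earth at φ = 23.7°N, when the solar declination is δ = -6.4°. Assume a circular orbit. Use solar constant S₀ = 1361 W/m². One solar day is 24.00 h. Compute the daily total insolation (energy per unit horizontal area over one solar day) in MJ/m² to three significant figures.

31.5 MJ/m²

cos H₀ = −tan(+23.7°) tan(-6.400°) = 0.0492, H₀ = 1.5215 rad.
Bracket: H₀ sin φ sin δ + cos φ cos δ sin H₀ = 1.5215×0.40195×-0.11147 + 0.91566×0.99377×0.99879 = -0.068171 + 0.908854 = 0.840683.
Q̄ = (S₀/π) × [bracket] = (1361/π) × 0.840683 = 364.20 W/m².
Daily total = Q̄ × 24.00 h × 3600 s/h = 364.20 × 24.00 × 3600 / 10⁶ = 31.47 MJ/m².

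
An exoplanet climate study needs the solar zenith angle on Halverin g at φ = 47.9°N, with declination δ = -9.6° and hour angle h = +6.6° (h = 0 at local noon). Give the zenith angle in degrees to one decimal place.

cos θ_z = sin φ sin δ + cos φ cos δ cos h = -0.123738 + 0.656657 = 0.532919.
θ_z = arccos(0.532919) = 57.8°.

θ_z = 57.8°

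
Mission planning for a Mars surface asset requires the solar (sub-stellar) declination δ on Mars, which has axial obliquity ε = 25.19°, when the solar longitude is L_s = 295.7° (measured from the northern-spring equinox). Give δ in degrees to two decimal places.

δ = -22.55°

sin δ = sin ε · sin L_s = sin 25.19° × sin 295.7° = -0.383518.
δ = arcsin(-0.383518) = -22.55°.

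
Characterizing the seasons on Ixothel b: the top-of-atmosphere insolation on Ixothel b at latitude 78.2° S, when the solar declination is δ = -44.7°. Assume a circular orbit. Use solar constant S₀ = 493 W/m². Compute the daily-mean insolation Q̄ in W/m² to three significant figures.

Q̄ ≈ 339 W/m²

cos H₀ = −tan(-78.2°) tan(-44.700°) = -4.7369 ≤ −1 ⇒ polar day, H₀ = π.
Bracket: H₀ sin φ sin δ + cos φ cos δ sin H₀ = 3.1416×-0.97887×-0.70339 + 0.20450×0.71080×0.00000 = 2.163078 + 0.000000 = 2.163078.
Q̄ = (S₀/π) × [bracket] = (493/π) × 2.163078 = 339.4 W/m².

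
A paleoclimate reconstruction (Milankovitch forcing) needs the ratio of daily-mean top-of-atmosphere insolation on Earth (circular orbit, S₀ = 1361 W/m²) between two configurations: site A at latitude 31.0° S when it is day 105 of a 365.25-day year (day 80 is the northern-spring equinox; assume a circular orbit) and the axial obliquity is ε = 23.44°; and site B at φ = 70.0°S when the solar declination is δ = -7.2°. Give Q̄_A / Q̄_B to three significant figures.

— Configuration A (φ=-31.0°):
Solar longitude: λ_s = 360° × (105 − 80)/365.25 = 24.641°.
sin δ = sin 23.44° × sin 24.641° = 0.16585, so δ = +9.547°.
cos H₀ = −tan(-31.0°) tan(+9.547°) = 0.1011, H₀ = 1.4696 rad.
Bracket: H₀ sin φ sin δ + cos φ cos δ sin H₀ = 1.4696×-0.51504×0.16585 + 0.85717×0.98615×0.99488 = -0.125532 + 0.840970 = 0.715438.
Q̄ = (S₀/π) × [bracket] = (1361/π) × 0.715438 = 309.94 W/m².
— Configuration B (φ=-70.0°):
cos H₀ = −tan(-70.0°) tan(-7.200°) = -0.3471, H₀ = 1.9253 rad.
Bracket: H₀ sin φ sin δ + cos φ cos δ sin H₀ = 1.9253×-0.93969×-0.12533 + 0.34202×0.99211×0.93783 = 0.226745 + 0.318226 = 0.544971.
Q̄ = (S₀/π) × [bracket] = (1361/π) × 0.544971 = 236.09 W/m².
Ratio Q̄_A / Q̄_B = 309.94 / 236.09 = 1.313.

Q̄_A / Q̄_B ≈ 1.31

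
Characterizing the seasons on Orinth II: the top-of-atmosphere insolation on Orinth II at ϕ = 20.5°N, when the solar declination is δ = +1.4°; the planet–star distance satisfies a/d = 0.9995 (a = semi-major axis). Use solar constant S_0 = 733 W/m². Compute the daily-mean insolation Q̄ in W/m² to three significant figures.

cos h₀ = −tan(+20.5°) tan(+1.400°) = -0.0091, h₀ = 1.5799 rad.
Bracket: h₀ sin ϕ sin δ + cos ϕ cos δ sin h₀ = 1.5799×0.35021×0.02443 + 0.93667×0.99970×0.99996 = 0.013517 + 0.936352 = 0.949869.
Inverse-square distance factor (a/d)² = 0.9995² = 0.999000.
Q̄ = (S_0/π) × 0.999000 × [bracket] = (733/π) × 0.999000 × 0.949869 = 221.4 W/m².

Q̄ ≈ 221 W/m²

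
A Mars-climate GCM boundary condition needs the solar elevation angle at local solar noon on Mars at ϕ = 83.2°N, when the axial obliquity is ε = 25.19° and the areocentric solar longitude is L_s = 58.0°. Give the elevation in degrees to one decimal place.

28.0°

sin δ = sin 25.19° × sin 58.0° = 0.36095, so δ = +21.158°.
At local noon the hour angle is zero, so the zenith angle equals |ϕ − δ| = |+83.2° − (+21.158°)| = 62.042°.
Elevation = 90° − 62.042° = 28.0°.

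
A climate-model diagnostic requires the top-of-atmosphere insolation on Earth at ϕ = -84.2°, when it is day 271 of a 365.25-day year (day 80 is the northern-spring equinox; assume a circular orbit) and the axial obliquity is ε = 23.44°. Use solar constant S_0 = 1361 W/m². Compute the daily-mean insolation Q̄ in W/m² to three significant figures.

Q̄ ≈ 89.5 W/m²

Solar longitude: L_s = 360° × (271 − 80)/365.25 = 188.255°.
sin δ = sin 23.44° × sin 188.255° = -0.05711, so δ = -3.274°.
cos h₀ = −tan(-84.2°) tan(-3.274°) = -0.5632, h₀ = 2.1690 rad.
Bracket: h₀ sin ϕ sin δ + cos ϕ cos δ sin h₀ = 2.1690×-0.99488×-0.05711 + 0.10106×0.99837×0.82634 = 0.123237 + 0.083374 = 0.206611.
Q̄ = (S_0/π) × [bracket] = (1361/π) × 0.206611 = 89.51 W/m².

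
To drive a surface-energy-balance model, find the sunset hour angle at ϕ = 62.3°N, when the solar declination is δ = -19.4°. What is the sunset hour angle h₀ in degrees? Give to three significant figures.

cos h₀ = −tan ϕ · tan δ = −tan(+62.3°) × tan(-19.400°) = 0.6708, so h₀ = 0.8356 rad = 47.87°.

h₀ = 47.9°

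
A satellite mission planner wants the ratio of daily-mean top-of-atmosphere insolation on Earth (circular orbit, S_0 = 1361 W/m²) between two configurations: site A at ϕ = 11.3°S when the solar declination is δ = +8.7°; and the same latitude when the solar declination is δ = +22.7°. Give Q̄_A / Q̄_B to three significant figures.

— Configuration A (ϕ=-11.3°):
cos h₀ = −tan(-11.3°) tan(+8.700°) = 0.0306, h₀ = 1.5402 rad.
Bracket: h₀ sin ϕ sin δ + cos ϕ cos δ sin h₀ = 1.5402×-0.19595×0.15126 + 0.98061×0.98849×0.99953 = -0.045651 + 0.968868 = 0.923217.
Q̄ = (S_0/π) × [bracket] = (1361/π) × 0.923217 = 399.96 W/m².
— Configuration B (ϕ=-11.3°):
cos h₀ = −tan(-11.3°) tan(+22.700°) = 0.0836, h₀ = 1.4871 rad.
Bracket: h₀ sin ϕ sin δ + cos ϕ cos δ sin h₀ = 1.4871×-0.19595×0.38591 + 0.98061×0.92254×0.99650 = -0.112453 + 0.901486 = 0.789033.
Q̄ = (S_0/π) × [bracket] = (1361/π) × 0.789033 = 341.82 W/m².
Ratio Q̄_A / Q̄_B = 399.96 / 341.82 = 1.170.

Q̄_A / Q̄_B ≈ 1.17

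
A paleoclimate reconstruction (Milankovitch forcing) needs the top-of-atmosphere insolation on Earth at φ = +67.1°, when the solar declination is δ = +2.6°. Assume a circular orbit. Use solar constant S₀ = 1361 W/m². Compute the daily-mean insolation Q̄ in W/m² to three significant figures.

Q̄ ≈ 198 W/m²

cos H₀ = −tan(+67.1°) tan(+2.600°) = -0.1075, H₀ = 1.6785 rad.
Bracket: H₀ sin φ sin δ + cos φ cos δ sin H₀ = 1.6785×0.92119×0.04536 + 0.38912×0.99897×0.99421 = 0.070136 + 0.386469 = 0.456605.
Q̄ = (S₀/π) × [bracket] = (1361/π) × 0.456605 = 197.8 W/m².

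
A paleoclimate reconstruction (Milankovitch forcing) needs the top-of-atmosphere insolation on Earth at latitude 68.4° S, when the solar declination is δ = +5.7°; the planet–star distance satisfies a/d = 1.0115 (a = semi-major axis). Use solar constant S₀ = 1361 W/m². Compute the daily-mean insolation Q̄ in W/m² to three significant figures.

cos H₀ = −tan(-68.4°) tan(+5.700°) = 0.2521, H₀ = 1.3159 rad.
Bracket: H₀ sin φ sin δ + cos φ cos δ sin H₀ = 1.3159×-0.92978×0.09932 + 0.36812×0.99506×0.96770 = -0.121518 + 0.354470 = 0.232952.
Inverse-square distance factor (a/d)² = 1.0115² = 1.023132.
Q̄ = (S₀/π) × 1.023132 × [bracket] = (1361/π) × 1.023132 × 0.232952 = 103.3 W/m².

Q̄ ≈ 103 W/m²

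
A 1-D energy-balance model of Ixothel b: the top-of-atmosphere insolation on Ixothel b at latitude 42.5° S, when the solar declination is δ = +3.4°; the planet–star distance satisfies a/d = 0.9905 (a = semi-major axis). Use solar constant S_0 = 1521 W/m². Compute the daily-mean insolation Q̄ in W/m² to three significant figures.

cos h₀ = −tan(-42.5°) tan(+3.400°) = 0.0544, h₀ = 1.5163 rad.
Bracket: h₀ sin ϕ sin δ + cos ϕ cos δ sin h₀ = 1.5163×-0.67559×0.05931 + 0.73728×0.99824×0.99852 = -0.060757 + 0.734893 = 0.674136.
Inverse-square distance factor (a/d)² = 0.9905² = 0.981090.
Q̄ = (S_0/π) × 0.981090 × [bracket] = (1521/π) × 0.981090 × 0.674136 = 320.2 W/m².

Q̄ ≈ 320 W/m²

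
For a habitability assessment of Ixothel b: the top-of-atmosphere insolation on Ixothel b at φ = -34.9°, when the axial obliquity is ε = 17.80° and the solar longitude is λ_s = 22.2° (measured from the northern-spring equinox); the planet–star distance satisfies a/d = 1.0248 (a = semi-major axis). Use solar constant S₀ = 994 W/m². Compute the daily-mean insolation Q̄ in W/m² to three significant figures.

Solar declination: sin δ = sin ε · sin λ_s = sin 17.80° × sin 22.2° = 0.11550, so δ = +6.633°.
cos H₀ = −tan(-34.9°) tan(+6.633°) = 0.0811, H₀ = 1.4896 rad.
Bracket: H₀ sin φ sin δ + cos φ cos δ sin H₀ = 1.4896×-0.57215×0.11550 + 0.82015×0.99331×0.99670 = -0.098438 + 0.811975 = 0.713537.
Inverse-square distance factor (a/d)² = 1.0248² = 1.050215.
Q̄ = (S₀/π) × 1.050215 × [bracket] = (994/π) × 1.050215 × 0.713537 = 237.1 W/m².

Q̄ ≈ 237 W/m²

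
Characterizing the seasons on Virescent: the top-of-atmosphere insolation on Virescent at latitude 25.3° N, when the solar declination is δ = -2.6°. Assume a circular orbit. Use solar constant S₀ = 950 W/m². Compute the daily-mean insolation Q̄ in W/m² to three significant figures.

cos H₀ = −tan(+25.3°) tan(-2.600°) = 0.0215, H₀ = 1.5493 rad.
Bracket: H₀ sin φ sin δ + cos φ cos δ sin H₀ = 1.5493×0.42736×-0.04536 + 0.90408×0.99897×0.99977 = -0.030033 + 0.902941 = 0.872908.
Q̄ = (S₀/π) × [bracket] = (950/π) × 0.872908 = 264.0 W/m².

Q̄ ≈ 264 W/m²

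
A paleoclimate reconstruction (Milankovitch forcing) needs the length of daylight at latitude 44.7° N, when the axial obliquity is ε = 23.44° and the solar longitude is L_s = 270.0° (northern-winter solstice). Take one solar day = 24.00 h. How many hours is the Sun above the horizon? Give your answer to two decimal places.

8.61 h

Solar declination: sin δ = sin ε · sin L_s = sin 23.44° × sin 270.0° = -0.39779, so δ = -23.440°.
cos h₀ = −tan ϕ · tan δ = −tan(+44.7°) × tan(-23.440°) = 0.4291, so h₀ = 1.1274 rad = 64.59°.
Daylight = 2h₀/(2π) × 24.00 h = (1.1274/π) × 24.00 = 8.61 h.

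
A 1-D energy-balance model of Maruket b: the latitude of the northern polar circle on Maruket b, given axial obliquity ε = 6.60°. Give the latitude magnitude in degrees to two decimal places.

83.40°

The polar circle is the lowest latitude that experiences at least one full rotation of continuous daylight at the northern-summer solstice; it lies at |ϕ| = 90° − ε = 90° − 6.60° = 83.40°.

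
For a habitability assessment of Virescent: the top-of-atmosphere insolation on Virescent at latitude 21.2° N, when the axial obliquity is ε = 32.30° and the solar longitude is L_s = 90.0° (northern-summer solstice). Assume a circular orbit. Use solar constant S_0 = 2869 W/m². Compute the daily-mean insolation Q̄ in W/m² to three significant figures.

Solar declination: sin δ = sin ε · sin L_s = sin 32.30° × sin 90.0° = 0.53435, so δ = +32.300°.
cos h₀ = −tan(+21.2°) tan(+32.300°) = -0.2452, h₀ = 1.8185 rad.
Bracket: h₀ sin ϕ sin δ + cos ϕ cos δ sin h₀ = 1.8185×0.36162×0.53435 + 0.93232×0.84526×0.96947 = 0.351392 + 0.763994 = 1.115386.
Q̄ = (S_0/π) × [bracket] = (2869/π) × 1.115386 = 1019 W/m².

Q̄ ≈ 1.02e+03 W/m²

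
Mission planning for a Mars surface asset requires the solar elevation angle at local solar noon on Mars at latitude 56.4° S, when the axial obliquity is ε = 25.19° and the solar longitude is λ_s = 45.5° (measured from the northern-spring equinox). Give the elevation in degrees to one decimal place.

Solar declination: sin δ = sin ε · sin λ_s = sin 25.19° × sin 45.5° = 0.30357, so δ = +17.672°.
At local noon the hour angle is zero, so the zenith angle equals |φ − δ| = |-56.4° − (+17.672°)| = 74.072°.
Elevation = 90° − 74.072° = 15.9°.

15.9°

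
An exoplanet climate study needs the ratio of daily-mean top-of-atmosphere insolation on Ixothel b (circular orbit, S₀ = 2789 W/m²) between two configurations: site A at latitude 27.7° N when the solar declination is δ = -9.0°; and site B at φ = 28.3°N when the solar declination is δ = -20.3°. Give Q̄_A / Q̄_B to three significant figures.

— Configuration A (φ=+27.7°):
cos H₀ = −tan(+27.7°) tan(-9.000°) = 0.0832, H₀ = 1.4875 rad.
Bracket: H₀ sin φ sin δ + cos φ cos δ sin H₀ = 1.4875×0.46484×-0.15643 + 0.88539×0.98769×0.99654 = -0.108163 + 0.871465 = 0.763302.
Q̄ = (S₀/π) × [bracket] = (2789/π) × 0.763302 = 677.63 W/m².
— Configuration B (φ=+28.3°):
cos H₀ = −tan(+28.3°) tan(-20.300°) = 0.1992, H₀ = 1.3703 rad.
Bracket: H₀ sin φ sin δ + cos φ cos δ sin H₀ = 1.3703×0.47409×-0.34694 + 0.88048×0.93789×0.97996 = -0.225388 + 0.809244 = 0.583856.
Q̄ = (S₀/π) × [bracket] = (2789/π) × 0.583856 = 518.33 W/m².
Ratio Q̄_A / Q̄_B = 677.63 / 518.33 = 1.307.

Q̄_A / Q̄_B ≈ 1.31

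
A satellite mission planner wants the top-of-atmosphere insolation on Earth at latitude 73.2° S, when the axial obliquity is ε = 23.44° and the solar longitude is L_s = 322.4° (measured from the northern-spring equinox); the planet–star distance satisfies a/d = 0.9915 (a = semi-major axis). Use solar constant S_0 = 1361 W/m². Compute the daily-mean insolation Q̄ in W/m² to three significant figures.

Q̄ ≈ 319 W/m²

Solar declination: sin δ = sin ε · sin L_s = sin 23.44° × sin 322.4° = -0.24271, so δ = -14.046°.
cos h₀ = −tan(-73.2°) tan(-14.046°) = -0.8287, h₀ = 2.5475 rad.
Bracket: h₀ sin ϕ sin δ + cos ϕ cos δ sin h₀ = 2.5475×-0.95732×-0.24271 + 0.28903×0.97010×0.55974 = 0.591915 + 0.156944 = 0.748859.
Inverse-square distance factor (a/d)² = 0.9915² = 0.983072.
Q̄ = (S_0/π) × 0.983072 × [bracket] = (1361/π) × 0.983072 × 0.748859 = 318.9 W/m².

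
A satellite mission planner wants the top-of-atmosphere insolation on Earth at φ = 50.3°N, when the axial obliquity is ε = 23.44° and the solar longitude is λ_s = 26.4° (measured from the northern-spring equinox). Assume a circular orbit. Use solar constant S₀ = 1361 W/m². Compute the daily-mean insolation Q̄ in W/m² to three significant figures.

Solar declination: sin δ = sin ε · sin λ_s = sin 23.44° × sin 26.4° = 0.17687, so δ = +10.188°.
cos H₀ = −tan(+50.3°) tan(+10.188°) = -0.2165, H₀ = 1.7890 rad.
Bracket: H₀ sin φ sin δ + cos φ cos δ sin H₀ = 1.7890×0.76940×0.17687 + 0.63877×0.98423×0.97629 = 0.243454 + 0.613790 = 0.857244.
Q̄ = (S₀/π) × [bracket] = (1361/π) × 0.857244 = 371.4 W/m².

Q̄ ≈ 371 W/m²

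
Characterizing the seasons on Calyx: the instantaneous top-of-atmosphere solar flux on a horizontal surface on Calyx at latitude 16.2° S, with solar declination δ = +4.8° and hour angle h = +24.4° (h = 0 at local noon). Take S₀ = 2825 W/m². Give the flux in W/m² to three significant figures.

cos θ_z = sin φ sin δ + cos φ cos δ cos h = -0.023345 + 0.871457 = 0.848112.
Flux = S₀ · cos θ_z = 2825 × 0.848112 = 2396 W/m².

2.40e+03 W/m²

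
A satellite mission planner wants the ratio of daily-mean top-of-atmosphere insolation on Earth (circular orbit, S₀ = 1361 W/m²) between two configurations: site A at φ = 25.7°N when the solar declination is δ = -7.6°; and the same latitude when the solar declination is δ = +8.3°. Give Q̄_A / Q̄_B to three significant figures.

Q̄_A / Q̄_B ≈ 0.811

— Configuration A (φ=+25.7°):
cos H₀ = −tan(+25.7°) tan(-7.600°) = 0.0642, H₀ = 1.5065 rad.
Bracket: H₀ sin φ sin δ + cos φ cos δ sin H₀ = 1.5065×0.43366×-0.13226 + 0.90108×0.99122×0.99794 = -0.086407 + 0.891329 = 0.804922.
Q̄ = (S₀/π) × [bracket] = (1361/π) × 0.804922 = 348.71 W/m².
— Configuration B (φ=+25.7°):
cos H₀ = −tan(+25.7°) tan(+8.300°) = -0.0702, H₀ = 1.6411 rad.
Bracket: H₀ sin φ sin δ + cos φ cos δ sin H₀ = 1.6411×0.43366×0.14436 + 0.90108×0.98953×0.99753 = 0.102738 + 0.889443 = 0.992181.
Q̄ = (S₀/π) × [bracket] = (1361/π) × 0.992181 = 429.83 W/m².
Ratio Q̄_A / Q̄_B = 348.71 / 429.83 = 0.8113.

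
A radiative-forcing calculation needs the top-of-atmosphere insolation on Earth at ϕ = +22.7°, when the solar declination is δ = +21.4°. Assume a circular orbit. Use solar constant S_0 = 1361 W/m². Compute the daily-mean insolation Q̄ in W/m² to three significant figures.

Q̄ ≈ 473 W/m²

cos h₀ = −tan(+22.7°) tan(+21.400°) = -0.1639, h₀ = 1.7355 rad.
Bracket: h₀ sin ϕ sin δ + cos ϕ cos δ sin h₀ = 1.7355×0.38591×0.36488 + 0.92254×0.93106×0.98647 = 0.244377 + 0.847319 = 1.091696.
Q̄ = (S_0/π) × [bracket] = (1361/π) × 1.091696 = 472.9 W/m².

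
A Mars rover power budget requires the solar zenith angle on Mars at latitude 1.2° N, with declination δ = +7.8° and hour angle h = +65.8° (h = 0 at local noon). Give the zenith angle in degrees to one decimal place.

cos θ_z = sin φ sin δ + cos φ cos δ cos h = 0.002842 + 0.406041 = 0.408883.
θ_z = arccos(0.408883) = 65.9°.

θ_z = 65.9°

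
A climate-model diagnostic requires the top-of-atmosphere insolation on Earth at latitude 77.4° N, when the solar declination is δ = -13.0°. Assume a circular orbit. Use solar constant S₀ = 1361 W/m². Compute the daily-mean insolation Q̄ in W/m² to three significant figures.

Q̄ ≈ 0.00 W/m²

cos H₀ = −tan(+77.4°) tan(-13.000°) = 1.0328 ≥ 1 ⇒ polar night, H₀ = 0 and Q̄ = 0.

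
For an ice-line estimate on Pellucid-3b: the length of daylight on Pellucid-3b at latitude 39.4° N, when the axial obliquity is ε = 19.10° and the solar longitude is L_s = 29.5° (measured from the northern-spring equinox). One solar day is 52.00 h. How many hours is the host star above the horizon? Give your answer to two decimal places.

Solar declination: sin δ = sin ε · sin L_s = sin 19.10° × sin 29.5° = 0.16113, so δ = +9.272°.
cos h₀ = −tan ϕ · tan δ = −tan(+39.4°) × tan(+9.272°) = -0.1341, so h₀ = 1.7053 rad = 97.71°.
Daylight = 2h₀/(2π) × 52.00 h = (1.7053/π) × 52.00 = 28.23 h.

28.23 h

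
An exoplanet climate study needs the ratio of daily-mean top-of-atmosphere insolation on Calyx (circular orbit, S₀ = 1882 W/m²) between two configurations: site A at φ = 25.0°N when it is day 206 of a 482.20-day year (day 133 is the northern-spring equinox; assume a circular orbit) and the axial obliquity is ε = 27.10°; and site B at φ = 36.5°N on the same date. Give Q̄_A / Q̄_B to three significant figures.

Q̄_A / Q̄_B ≈ 0.979

— Configuration A (φ=+25.0°):
Solar longitude: λ_s = 360° × (206 − 133)/482.20 = 54.500°.
sin δ = sin 27.10° × sin 54.500° = 0.37087, so δ = +21.769°.
cos H₀ = −tan(+25.0°) tan(+21.769°) = -0.1862, H₀ = 1.7581 rad.
Bracket: H₀ sin φ sin δ + cos φ cos δ sin H₀ = 1.7581×0.42262×0.37087 + 0.90631×0.92869×0.98251 = 0.275559 + 0.826960 = 1.102519.
Q̄ = (S₀/π) × [bracket] = (1882/π) × 1.102519 = 660.47 W/m².
— Configuration B (φ=+36.5°):
cos H₀ = −tan(+36.5°) tan(+21.769°) = -0.2955, H₀ = 1.8708 rad.
Bracket: H₀ sin φ sin δ + cos φ cos δ sin H₀ = 1.8708×0.59482×0.37087 + 0.80386×0.92869×0.95534 = 0.412700 + 0.713196 = 1.125896.
Q̄ = (S₀/π) × [bracket] = (1882/π) × 1.125896 = 674.48 W/m².
Ratio Q̄_A / Q̄_B = 660.47 / 674.48 = 0.9792.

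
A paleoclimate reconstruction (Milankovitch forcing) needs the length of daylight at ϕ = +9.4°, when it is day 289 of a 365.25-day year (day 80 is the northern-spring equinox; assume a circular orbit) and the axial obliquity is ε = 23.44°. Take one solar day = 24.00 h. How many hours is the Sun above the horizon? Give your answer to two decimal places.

11.78 h

Solar longitude: L_s = 360° × (289 − 80)/365.25 = 205.996°.
sin δ = sin 23.44° × sin 205.996° = -0.17435, so δ = -10.041°.
cos h₀ = −tan ϕ · tan δ = −tan(+9.4°) × tan(-10.041°) = 0.0293, so h₀ = 1.5415 rad = 88.32°.
Daylight = 2h₀/(2π) × 24.00 h = (1.5415/π) × 24.00 = 11.78 h.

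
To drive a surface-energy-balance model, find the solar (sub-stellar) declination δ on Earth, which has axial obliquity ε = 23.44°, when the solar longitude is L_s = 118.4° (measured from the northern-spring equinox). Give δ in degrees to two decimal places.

sin δ = sin ε · sin L_s = sin 23.44° × sin 118.4° = 0.349914.
δ = arcsin(0.349914) = +20.48°.

δ = +20.48°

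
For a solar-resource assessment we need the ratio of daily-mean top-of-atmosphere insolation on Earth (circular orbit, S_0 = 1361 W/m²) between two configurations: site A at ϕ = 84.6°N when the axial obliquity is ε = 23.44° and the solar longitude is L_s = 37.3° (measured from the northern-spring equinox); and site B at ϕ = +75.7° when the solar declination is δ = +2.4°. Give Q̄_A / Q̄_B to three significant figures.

Q̄_A / Q̄_B ≈ 2.40

— Configuration A (ϕ=+84.6°):
Solar declination: sin δ = sin ε · sin L_s = sin 23.44° × sin 37.3° = 0.24106, so δ = +13.949°.
cos h₀ = −tan(+84.6°) tan(+13.949°) = -2.6276 ≤ −1 ⇒ polar day, h₀ = π.
Bracket: h₀ sin ϕ sin δ + cos ϕ cos δ sin h₀ = 3.1416×0.99556×0.24106 + 0.09411×0.97051×0.00000 = 0.753952 + 0.000000 = 0.753952.
Q̄ = (S_0/π) × [bracket] = (1361/π) × 0.753952 = 326.63 W/m².
— Configuration B (ϕ=+75.7°):
cos h₀ = −tan(+75.7°) tan(+2.400°) = -0.1644, h₀ = 1.7360 rad.
Bracket: h₀ sin ϕ sin δ + cos ϕ cos δ sin h₀ = 1.7360×0.96902×0.04188 + 0.24700×0.99912×0.98639 = 0.070451 + 0.243424 = 0.313875.
Q̄ = (S_0/π) × [bracket] = (1361/π) × 0.313875 = 135.98 W/m².
Ratio Q̄_A / Q̄_B = 326.63 / 135.98 = 2.402.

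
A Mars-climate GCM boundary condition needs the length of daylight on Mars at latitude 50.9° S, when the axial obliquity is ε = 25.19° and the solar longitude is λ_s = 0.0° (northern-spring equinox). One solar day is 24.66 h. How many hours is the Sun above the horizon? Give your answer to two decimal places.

Solar declination: sin δ = sin ε · sin λ_s = sin 25.19° × sin 0.0° = 0.00000, so δ = +0.000°.
cos H₀ = −tan φ · tan δ = −tan(-50.9°) × tan(+0.000°) = 0.0000, so H₀ = 1.5708 rad = 90.00°.
Daylight = 2H₀/(2π) × 24.66 h = (1.5708/π) × 24.66 = 12.33 h.

12.33 h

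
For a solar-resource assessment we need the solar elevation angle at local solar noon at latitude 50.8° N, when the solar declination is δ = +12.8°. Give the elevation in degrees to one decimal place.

52.0°

At local noon the hour angle is zero, so the zenith angle equals |ϕ − δ| = |+50.8° − (+12.800°)| = 38.000°.
Elevation = 90° − 38.000° = 52.0°.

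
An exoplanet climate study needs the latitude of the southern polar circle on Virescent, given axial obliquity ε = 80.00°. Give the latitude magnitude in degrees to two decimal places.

The polar circle is the lowest latitude that experiences at least one full rotation of continuous darkness at the northern-summer solstice; it lies at |φ| = 90° − ε = 90° − 80.00° = 10.00°.

10.00°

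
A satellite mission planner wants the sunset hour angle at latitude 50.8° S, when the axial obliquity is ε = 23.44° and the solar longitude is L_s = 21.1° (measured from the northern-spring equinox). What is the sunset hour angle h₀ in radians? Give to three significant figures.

h₀ = 1.39 rad

Solar declination: sin δ = sin ε · sin L_s = sin 23.44° × sin 21.1° = 0.14320, so δ = +8.233°.
cos h₀ = −tan ϕ · tan δ = −tan(-50.8°) × tan(+8.233°) = 0.1774, so h₀ = 1.3924 rad = 79.78°.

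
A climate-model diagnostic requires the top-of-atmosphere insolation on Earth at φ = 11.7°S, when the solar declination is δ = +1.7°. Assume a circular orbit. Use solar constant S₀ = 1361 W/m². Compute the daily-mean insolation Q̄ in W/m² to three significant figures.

cos H₀ = −tan(-11.7°) tan(+1.700°) = 0.0061, H₀ = 1.5646 rad.
Bracket: H₀ sin φ sin δ + cos φ cos δ sin H₀ = 1.5646×-0.20279×0.02967 + 0.97922×0.99956×0.99998 = -0.009414 + 0.978770 = 0.969356.
Q̄ = (S₀/π) × [bracket] = (1361/π) × 0.969356 = 419.9 W/m².

Q̄ ≈ 420 W/m²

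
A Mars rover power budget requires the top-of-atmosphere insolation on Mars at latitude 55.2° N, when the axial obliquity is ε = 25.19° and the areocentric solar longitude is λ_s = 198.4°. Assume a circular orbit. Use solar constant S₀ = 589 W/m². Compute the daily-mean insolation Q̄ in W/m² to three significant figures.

sin δ = sin 25.19° × sin 198.4° = -0.13435, so δ = -7.721°.
cos H₀ = −tan(+55.2°) tan(-7.721°) = 0.1951, H₀ = 1.3745 rad.
Bracket: H₀ sin φ sin δ + cos φ cos δ sin H₀ = 1.3745×0.82115×-0.13435 + 0.57071×0.99093×0.98079 = -0.151637 + 0.554670 = 0.403033.
Q̄ = (S₀/π) × [bracket] = (589/π) × 0.403033 = 75.56 W/m².

Q̄ ≈ 75.6 W/m²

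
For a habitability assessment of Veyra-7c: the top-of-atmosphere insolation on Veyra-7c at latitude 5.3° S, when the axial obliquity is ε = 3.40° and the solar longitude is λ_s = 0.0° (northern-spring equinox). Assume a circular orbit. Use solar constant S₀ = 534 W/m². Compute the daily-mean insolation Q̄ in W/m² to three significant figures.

Solar declination: sin δ = sin ε · sin λ_s = sin 3.40° × sin 0.0° = 0.00000, so δ = +0.000°.
cos H₀ = −tan(-5.3°) tan(+0.000°) = 0.0000, H₀ = 1.5708 rad.
Bracket: H₀ sin φ sin δ + cos φ cos δ sin H₀ = 1.5708×-0.09237×0.00000 + 0.99572×1.00000×1.00000 = -0.000000 + 0.995720 = 0.995720.
Q̄ = (S₀/π) × [bracket] = (534/π) × 0.995720 = 169.2 W/m².

Q̄ ≈ 169 W/m²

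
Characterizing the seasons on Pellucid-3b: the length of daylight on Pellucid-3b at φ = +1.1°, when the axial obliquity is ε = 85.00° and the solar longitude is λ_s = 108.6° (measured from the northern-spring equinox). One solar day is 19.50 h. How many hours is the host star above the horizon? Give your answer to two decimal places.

10.09 h

Solar declination: sin δ = sin ε · sin λ_s = sin 85.00° × sin 108.6° = 0.94416, so δ = +70.763°.
cos H₀ = −tan φ · tan δ = −tan(+1.1°) × tan(+70.763°) = -0.0550, so H₀ = 1.6258 rad = 93.15°.
Daylight = 2H₀/(2π) × 19.50 h = (1.6258/π) × 19.50 = 10.09 h.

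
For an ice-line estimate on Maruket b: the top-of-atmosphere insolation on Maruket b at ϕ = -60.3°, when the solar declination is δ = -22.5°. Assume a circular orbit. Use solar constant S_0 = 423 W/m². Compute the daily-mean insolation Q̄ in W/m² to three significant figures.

cos h₀ = −tan(-60.3°) tan(-22.500°) = -0.7262, h₀ = 2.3836 rad.
Bracket: h₀ sin ϕ sin δ + cos ϕ cos δ sin h₀ = 2.3836×-0.86863×-0.38268 + 0.49546×0.92388×0.68749 = 0.792326 + 0.314696 = 1.107022.
Q̄ = (S_0/π) × [bracket] = (423/π) × 1.107022 = 149.1 W/m².

Q̄ ≈ 149 W/m²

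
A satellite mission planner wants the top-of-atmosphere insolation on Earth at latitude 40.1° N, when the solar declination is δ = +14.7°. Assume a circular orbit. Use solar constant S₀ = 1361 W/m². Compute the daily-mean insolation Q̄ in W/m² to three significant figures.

Q̄ ≈ 440 W/m²

cos H₀ = −tan(+40.1°) tan(+14.700°) = -0.2209, H₀ = 1.7935 rad.
Bracket: H₀ sin φ sin δ + cos φ cos δ sin H₀ = 1.7935×0.64412×0.25376 + 0.76492×0.96727×0.97529 = 0.293151 + 0.721602 = 1.014753.
Q̄ = (S₀/π) × [bracket] = (1361/π) × 1.014753 = 439.6 W/m².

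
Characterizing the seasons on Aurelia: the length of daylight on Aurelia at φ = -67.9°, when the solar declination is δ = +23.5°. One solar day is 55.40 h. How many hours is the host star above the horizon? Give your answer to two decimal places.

0.00 h

cos H₀ = −tan φ · tan δ = 1.0708 ≥ 1, so the host star never rises (polar night) and H₀ = 0.
Daylight = 2H₀/(2π) × 55.40 h = (0.0000/π) × 55.40 = 0.00 h.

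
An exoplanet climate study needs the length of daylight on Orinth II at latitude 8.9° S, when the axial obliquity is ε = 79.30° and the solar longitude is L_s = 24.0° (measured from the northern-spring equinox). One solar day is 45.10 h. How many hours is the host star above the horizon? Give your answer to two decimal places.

Solar declination: sin δ = sin ε · sin L_s = sin 79.30° × sin 24.0° = 0.39966, so δ = +23.557°.
cos h₀ = −tan ϕ · tan δ = −tan(-8.9°) × tan(+23.557°) = 0.0683, so h₀ = 1.5025 rad = 86.09°.
Daylight = 2h₀/(2π) × 45.10 h = (1.5025/π) × 45.10 = 21.57 h.

21.57 h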